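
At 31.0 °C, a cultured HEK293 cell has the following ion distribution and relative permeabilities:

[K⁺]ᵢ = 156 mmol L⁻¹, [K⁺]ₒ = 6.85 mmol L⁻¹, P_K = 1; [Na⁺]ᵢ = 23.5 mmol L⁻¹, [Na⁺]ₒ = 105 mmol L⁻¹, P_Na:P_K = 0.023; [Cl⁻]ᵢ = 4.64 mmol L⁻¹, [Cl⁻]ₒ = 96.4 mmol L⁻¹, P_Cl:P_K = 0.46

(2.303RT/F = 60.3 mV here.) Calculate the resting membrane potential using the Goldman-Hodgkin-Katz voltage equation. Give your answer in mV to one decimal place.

-75.1 mV

Vm = 60.3 · log₁₀[(Σ P·[cation]ₒ + Σ P·[anion]ᵢ) / (Σ P·[cation]ᵢ + Σ P·[anion]ₒ)]
Numerator = 1×6.85 + 0.023×105 + 0.46×4.64 = 11.4
Denominator = 1×156 + 0.023×23.5 + 0.46×96.4 = 200.9
Vm = 60.3 · log₁₀(0.056746) = 60.3 × (-1.2461) = -75.14 mV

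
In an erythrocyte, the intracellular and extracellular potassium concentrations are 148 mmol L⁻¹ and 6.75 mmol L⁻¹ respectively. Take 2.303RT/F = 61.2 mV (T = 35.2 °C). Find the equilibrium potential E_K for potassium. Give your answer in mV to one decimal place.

E = (61.2/z) · log₁₀([K⁺]_out/[K⁺]_in) with z = +1.
= (61.2/1) · log₁₀(6.75/148) = 61.20 · log₁₀(0.04561)
= 61.20 · (-1.3410) = -82.07 mV

-82.1 mV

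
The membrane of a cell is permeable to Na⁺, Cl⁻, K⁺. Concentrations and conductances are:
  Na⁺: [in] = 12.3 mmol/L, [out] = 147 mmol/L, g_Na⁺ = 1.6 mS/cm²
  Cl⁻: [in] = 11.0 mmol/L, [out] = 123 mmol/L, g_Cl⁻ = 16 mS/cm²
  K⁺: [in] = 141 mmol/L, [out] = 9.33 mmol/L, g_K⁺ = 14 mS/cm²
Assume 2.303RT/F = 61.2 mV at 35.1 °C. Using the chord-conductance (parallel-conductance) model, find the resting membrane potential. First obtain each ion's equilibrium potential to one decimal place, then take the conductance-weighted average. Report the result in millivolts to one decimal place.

E_Na⁺ = (61.2/1)·log₁₀(147/12.3) = 65.9 mV
E_Cl⁻ = (61.2/-1)·log₁₀(123/11.0) = -64.2 mV
E_K⁺ = (61.2/1)·log₁₀(9.33/141) = -72.2 mV
Vm = (Σ gᵢEᵢ)/(Σ gᵢ) = (1.6·65.9 + 16·-64.2 + 14·-72.2) / (1.6 + 16 + 14)
= -1932.56 / 31.6 = -61.16 mV

-61.2 mV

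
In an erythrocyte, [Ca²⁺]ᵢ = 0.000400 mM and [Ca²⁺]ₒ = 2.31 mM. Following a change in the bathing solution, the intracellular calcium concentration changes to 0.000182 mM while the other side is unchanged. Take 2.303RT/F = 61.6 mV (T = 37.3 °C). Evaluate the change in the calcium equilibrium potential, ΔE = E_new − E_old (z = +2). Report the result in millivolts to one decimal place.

E_old = (61.6/2)·log₁₀(2.31/0.000400) = 115.86 mV
E_new = (61.6/2)·log₁₀(2.31/0.000182) = 126.39 mV
ΔE = 126.39 − (115.86) = 10.53 mV

10.5 mV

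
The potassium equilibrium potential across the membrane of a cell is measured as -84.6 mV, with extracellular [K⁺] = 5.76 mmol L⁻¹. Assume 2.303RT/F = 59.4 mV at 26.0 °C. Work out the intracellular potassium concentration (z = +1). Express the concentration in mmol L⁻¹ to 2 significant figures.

Nernst: E = (59.4/1) · log₁₀([out]/[in]), so log₁₀([out]/[in]) = -84.6 × 1 / 59.4 = -1.4242.
[out]/[in] = 10^(-1.4242) = 0.03765.
[in] = 5.76 / 0.03765 = 153 mmol L⁻¹.

150 mmol L⁻¹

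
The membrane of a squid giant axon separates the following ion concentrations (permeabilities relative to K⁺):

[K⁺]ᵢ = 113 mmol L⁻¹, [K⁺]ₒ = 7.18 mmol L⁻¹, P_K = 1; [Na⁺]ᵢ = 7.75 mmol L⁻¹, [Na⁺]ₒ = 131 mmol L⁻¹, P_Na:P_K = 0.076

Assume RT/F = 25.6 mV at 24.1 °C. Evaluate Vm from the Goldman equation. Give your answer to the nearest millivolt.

Vm = 25.6 · ln[(Σ P·[cation]ₒ + Σ P·[anion]ᵢ) / (Σ P·[cation]ᵢ + Σ P·[anion]ₒ)]
Numerator = 1×7.18 + 0.076×131 = 17.14
Denominator = 1×113 + 0.076×7.75 = 113.6
Vm = 25.6 · ln(0.15086) = 25.6 × (-1.8914) = -48.42 mV

-48 mV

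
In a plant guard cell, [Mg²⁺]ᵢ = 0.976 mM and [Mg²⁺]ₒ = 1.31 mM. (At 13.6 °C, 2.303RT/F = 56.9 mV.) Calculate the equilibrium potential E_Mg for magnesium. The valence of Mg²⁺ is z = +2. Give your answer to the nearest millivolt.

E = (56.9/z) · log₁₀([Mg²⁺]_out/[Mg²⁺]_in) with z = +2.
= (56.9/2) · log₁₀(1.31/0.976) = 28.45 · log₁₀(1.342)
= 28.45 · (0.1278) = 3.64 mV

4 mV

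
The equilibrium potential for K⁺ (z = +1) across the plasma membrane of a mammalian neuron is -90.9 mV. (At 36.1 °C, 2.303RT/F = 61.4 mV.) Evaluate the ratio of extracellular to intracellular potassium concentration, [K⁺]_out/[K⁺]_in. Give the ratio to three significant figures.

0.0331

log₁₀([out]/[in]) = E·z/(61.4) = -90.9 × 1 / 61.4 = -1.4805
[out]/[in] = 10^(-1.4805) = 0.03308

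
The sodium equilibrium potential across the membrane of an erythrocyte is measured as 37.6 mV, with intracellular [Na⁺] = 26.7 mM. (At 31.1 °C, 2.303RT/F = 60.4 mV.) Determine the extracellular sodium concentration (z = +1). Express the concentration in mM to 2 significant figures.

110 mM

Nernst: E = (60.4/1) · log₁₀([out]/[in]), so log₁₀([out]/[in]) = 37.6 × 1 / 60.4 = 0.6225.
[out]/[in] = 10^(0.6225) = 4.193.
[out] = 4.193 × 26.7 = 112 mM.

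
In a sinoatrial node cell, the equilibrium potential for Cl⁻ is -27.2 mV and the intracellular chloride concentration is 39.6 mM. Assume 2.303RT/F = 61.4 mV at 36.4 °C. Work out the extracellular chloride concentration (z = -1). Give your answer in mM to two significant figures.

110 mM

Nernst: E = (61.4/-1) · log₁₀([out]/[in]), so log₁₀([out]/[in]) = -27.2 × -1 / 61.4 = 0.4430.
[out]/[in] = 10^(0.4430) = 2.773.
[out] = 2.773 × 39.6 = 109.8 mM.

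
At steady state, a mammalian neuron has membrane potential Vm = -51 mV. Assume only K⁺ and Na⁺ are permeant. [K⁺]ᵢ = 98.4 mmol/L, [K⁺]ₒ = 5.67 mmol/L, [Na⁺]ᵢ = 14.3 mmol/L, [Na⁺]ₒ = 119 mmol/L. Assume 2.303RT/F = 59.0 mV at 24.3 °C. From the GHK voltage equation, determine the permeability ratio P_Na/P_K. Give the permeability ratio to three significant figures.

0.0664

Let α = P_Na/P_K. GHK: Vm = 59.0·log₁₀[(Kₒ + α·Naₒ)/(Kᵢ + α·Naᵢ)].
10^(Vm/59.0) = 10^(-51.0/59.0) = 0.13664
So 0.13664·(Kᵢ + α·Naᵢ) = Kₒ + α·Naₒ → α = (0.13664·98.4 − 5.67) / (119.0 − 0.13664·14.3)
α = (13.45 − 5.67) / (119.0 − 1.954) = 7.776/117 = 0.06643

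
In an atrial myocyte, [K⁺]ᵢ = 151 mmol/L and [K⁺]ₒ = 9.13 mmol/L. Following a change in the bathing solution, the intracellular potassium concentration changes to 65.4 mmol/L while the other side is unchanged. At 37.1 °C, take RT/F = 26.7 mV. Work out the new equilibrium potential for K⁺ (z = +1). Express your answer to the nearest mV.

-53 mV

After the shift: [K⁺]_out = 9.13, [K⁺]_in = 65.4 mmol/L.
E_new = (26.7/1)·ln(9.13/65.4) = 26.70 · (-1.9690) = -52.57 mV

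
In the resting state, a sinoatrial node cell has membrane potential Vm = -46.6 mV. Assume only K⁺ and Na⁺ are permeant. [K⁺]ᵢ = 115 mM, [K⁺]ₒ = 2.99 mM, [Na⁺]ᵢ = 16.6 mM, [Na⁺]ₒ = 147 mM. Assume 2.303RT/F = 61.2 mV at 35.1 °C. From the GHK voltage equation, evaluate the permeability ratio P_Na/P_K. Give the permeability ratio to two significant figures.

Let α = P_Na/P_K. GHK: Vm = 61.2·log₁₀[(Kₒ + α·Naₒ)/(Kᵢ + α·Naᵢ)].
10^(Vm/61.2) = 10^(-46.6/61.2) = 0.17321
So 0.17321·(Kᵢ + α·Naᵢ) = Kₒ + α·Naₒ → α = (0.17321·115.0 − 2.99) / (147.0 − 0.17321·16.6)
α = (19.92 − 2.99) / (147.0 − 2.875) = 16.93/144.1 = 0.1175

0.12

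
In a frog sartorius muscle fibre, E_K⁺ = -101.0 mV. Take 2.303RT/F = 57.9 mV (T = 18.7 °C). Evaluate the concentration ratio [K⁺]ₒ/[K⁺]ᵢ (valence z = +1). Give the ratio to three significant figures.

log₁₀([out]/[in]) = E·z/(57.9) = -101.0 × 1 / 57.9 = -1.7444
[out]/[in] = 10^(-1.7444) = 0.01801

0.0180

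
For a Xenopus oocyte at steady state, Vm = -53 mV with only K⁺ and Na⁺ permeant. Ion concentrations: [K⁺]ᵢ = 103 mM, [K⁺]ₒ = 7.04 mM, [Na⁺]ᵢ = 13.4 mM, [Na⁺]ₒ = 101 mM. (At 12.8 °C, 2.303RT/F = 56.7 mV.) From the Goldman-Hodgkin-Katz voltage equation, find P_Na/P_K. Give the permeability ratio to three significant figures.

0.0496

Let α = P_Na/P_K. GHK: Vm = 56.7·log₁₀[(Kₒ + α·Naₒ)/(Kᵢ + α·Naᵢ)].
10^(Vm/56.7) = 10^(-53.0/56.7) = 0.11621
So 0.11621·(Kᵢ + α·Naᵢ) = Kₒ + α·Naₒ → α = (0.11621·103.0 − 7.04) / (101.0 − 0.11621·13.4)
α = (11.97 − 7.04) / (101.0 − 1.557) = 4.93/99.44 = 0.04958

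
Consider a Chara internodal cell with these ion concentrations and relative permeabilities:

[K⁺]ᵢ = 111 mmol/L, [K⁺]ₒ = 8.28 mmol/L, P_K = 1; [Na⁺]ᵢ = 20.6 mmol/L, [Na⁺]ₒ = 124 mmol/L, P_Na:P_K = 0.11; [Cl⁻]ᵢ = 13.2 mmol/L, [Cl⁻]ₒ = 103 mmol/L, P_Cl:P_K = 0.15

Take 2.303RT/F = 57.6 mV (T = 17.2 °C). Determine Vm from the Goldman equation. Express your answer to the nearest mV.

-42 mV

Vm = 57.6 · log₁₀[(Σ P·[cation]ₒ + Σ P·[anion]ᵢ) / (Σ P·[cation]ᵢ + Σ P·[anion]ₒ)]
Numerator = 1×8.28 + 0.11×124 + 0.15×13.2 = 23.9
Denominator = 1×111 + 0.11×20.6 + 0.15×103 = 128.7
Vm = 57.6 · log₁₀(0.18568) = 57.6 × (-0.7312) = -42.12 mV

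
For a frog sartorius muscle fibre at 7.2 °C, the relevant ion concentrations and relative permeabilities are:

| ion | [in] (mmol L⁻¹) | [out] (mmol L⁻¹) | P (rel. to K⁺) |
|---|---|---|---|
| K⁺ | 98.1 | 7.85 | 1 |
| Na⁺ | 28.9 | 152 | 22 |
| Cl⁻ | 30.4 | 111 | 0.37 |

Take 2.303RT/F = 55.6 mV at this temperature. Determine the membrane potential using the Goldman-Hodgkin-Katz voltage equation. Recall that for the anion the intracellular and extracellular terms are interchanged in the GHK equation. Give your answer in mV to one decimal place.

Vm = 55.6 · log₁₀[(Σ P·[cation]ₒ + Σ P·[anion]ᵢ) / (Σ P·[cation]ᵢ + Σ P·[anion]ₒ)]
Numerator = 1×7.85 + 22×152 + 0.37×30.4 = 3363
Denominator = 1×98.1 + 22×28.9 + 0.37×111 = 775
Vm = 55.6 · log₁₀(4.3396) = 55.6 × (0.6375) = 35.44 mV

35.4 mV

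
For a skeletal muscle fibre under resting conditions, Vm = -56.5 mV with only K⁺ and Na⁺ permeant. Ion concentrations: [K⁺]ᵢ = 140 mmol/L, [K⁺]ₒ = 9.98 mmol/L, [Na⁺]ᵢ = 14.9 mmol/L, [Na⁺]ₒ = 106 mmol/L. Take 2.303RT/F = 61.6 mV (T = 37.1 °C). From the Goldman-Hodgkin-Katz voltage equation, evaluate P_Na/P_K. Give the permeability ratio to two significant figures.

0.067

Let α = P_Na/P_K. GHK: Vm = 61.6·log₁₀[(Kₒ + α·Naₒ)/(Kᵢ + α·Naᵢ)].
10^(Vm/61.6) = 10^(-56.5/61.6) = 0.121
So 0.121·(Kᵢ + α·Naᵢ) = Kₒ + α·Naₒ → α = (0.121·140.0 − 9.98) / (106.0 − 0.121·14.9)
α = (16.94 − 9.98) / (106.0 − 1.803) = 6.96/104.2 = 0.0668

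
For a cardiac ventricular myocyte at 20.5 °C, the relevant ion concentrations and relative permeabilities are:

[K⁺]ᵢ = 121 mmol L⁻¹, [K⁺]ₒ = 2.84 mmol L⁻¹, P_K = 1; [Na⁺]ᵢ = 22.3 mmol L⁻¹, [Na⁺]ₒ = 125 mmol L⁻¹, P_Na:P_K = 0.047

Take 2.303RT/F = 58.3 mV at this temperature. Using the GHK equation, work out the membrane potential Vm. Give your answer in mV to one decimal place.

-66.8 mV

Vm = 58.3 · log₁₀[(Σ P·[cation]ₒ + Σ P·[anion]ᵢ) / (Σ P·[cation]ᵢ + Σ P·[anion]ₒ)]
Numerator = 1×2.84 + 0.047×125 = 8.715
Denominator = 1×121 + 0.047×22.3 = 122
Vm = 58.3 · log₁₀(0.071406) = 58.3 × (-1.1463) = -66.83 mV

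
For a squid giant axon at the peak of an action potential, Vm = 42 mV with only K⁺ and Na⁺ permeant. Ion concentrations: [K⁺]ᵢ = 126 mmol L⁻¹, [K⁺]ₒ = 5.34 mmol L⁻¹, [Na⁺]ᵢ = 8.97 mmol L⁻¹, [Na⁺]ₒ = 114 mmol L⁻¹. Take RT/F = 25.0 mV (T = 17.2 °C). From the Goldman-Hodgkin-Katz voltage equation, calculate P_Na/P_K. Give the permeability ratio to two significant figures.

Let α = P_Na/P_K. GHK: Vm = 25.0·ln[(Kₒ + α·Naₒ)/(Kᵢ + α·Naᵢ)].
e^(Vm/25.0) = e^(42.0/25.0) = 5.3656
So 5.3656·(Kᵢ + α·Naᵢ) = Kₒ + α·Naₒ → α = (5.3656·126.0 − 5.34) / (114.0 − 5.3656·8.97)
α = (676.1 − 5.34) / (114.0 − 48.13) = 670.7/65.87 = 10.18

10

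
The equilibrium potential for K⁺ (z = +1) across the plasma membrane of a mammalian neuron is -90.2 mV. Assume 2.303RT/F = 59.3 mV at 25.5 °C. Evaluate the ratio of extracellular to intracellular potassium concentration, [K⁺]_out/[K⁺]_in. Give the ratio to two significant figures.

0.030

log₁₀([out]/[in]) = E·z/(59.3) = -90.2 × 1 / 59.3 = -1.5211
[out]/[in] = 10^(-1.5211) = 0.03012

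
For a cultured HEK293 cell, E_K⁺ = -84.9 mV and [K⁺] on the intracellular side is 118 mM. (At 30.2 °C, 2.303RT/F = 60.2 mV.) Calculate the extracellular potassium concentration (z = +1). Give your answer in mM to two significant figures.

4.6 mM

Nernst: E = (60.2/1) · log₁₀([out]/[in]), so log₁₀([out]/[in]) = -84.9 × 1 / 60.2 = -1.4103.
[out]/[in] = 10^(-1.4103) = 0.03888.
[out] = 0.03888 × 118 = 4.588 mM.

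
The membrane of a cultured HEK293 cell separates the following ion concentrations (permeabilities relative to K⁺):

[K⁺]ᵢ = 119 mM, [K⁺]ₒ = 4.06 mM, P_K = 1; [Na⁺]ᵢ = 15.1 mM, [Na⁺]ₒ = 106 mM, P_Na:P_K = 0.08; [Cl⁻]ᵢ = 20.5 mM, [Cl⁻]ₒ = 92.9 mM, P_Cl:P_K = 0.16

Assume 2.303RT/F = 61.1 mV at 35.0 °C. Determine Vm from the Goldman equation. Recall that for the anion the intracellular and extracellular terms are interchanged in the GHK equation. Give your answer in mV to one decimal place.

-56.9 mV

Vm = 61.1 · log₁₀[(Σ P·[cation]ₒ + Σ P·[anion]ᵢ) / (Σ P·[cation]ᵢ + Σ P·[anion]ₒ)]
Numerator = 1×4.06 + 0.08×106 + 0.16×20.5 = 15.82
Denominator = 1×119 + 0.08×15.1 + 0.16×92.9 = 135.1
Vm = 61.1 · log₁₀(0.11712) = 61.1 × (-0.9314) = -56.91 mV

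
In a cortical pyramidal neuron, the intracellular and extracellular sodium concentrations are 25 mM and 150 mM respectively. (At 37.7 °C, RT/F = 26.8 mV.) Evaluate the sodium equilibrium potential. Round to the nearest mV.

48 mV

E = (26.8/z) · ln([Na⁺]_out/[Na⁺]_in) with z = +1.
= (26.8/1) · ln(150/25) = 26.80 · ln(6)
= 26.80 · (1.7918) = 48.02 mV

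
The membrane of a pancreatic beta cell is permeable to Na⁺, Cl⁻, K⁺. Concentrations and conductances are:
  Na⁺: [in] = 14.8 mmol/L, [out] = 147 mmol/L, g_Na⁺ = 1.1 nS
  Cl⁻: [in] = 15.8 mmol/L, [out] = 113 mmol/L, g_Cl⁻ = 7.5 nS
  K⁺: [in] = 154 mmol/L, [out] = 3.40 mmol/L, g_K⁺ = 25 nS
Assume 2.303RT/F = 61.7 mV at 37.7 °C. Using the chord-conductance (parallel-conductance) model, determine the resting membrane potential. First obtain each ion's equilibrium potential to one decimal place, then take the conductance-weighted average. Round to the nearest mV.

-86 mV

E_Na⁺ = (61.7/1)·log₁₀(147/14.8) = 61.5 mV
E_Cl⁻ = (61.7/-1)·log₁₀(113/15.8) = -52.7 mV
E_K⁺ = (61.7/1)·log₁₀(3.40/154) = -102.2 mV
Vm = (Σ gᵢEᵢ)/(Σ gᵢ) = (1.1·61.5 + 7.5·-52.7 + 25·-102.2) / (1.1 + 7.5 + 25)
= -2882.60 / 33.6 = -85.79 mV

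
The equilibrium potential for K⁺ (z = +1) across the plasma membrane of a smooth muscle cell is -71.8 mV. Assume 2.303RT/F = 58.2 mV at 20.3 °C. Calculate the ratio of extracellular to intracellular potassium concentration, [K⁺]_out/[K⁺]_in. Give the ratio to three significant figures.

0.0584

log₁₀([out]/[in]) = E·z/(58.2) = -71.8 × 1 / 58.2 = -1.2337
[out]/[in] = 10^(-1.2337) = 0.05839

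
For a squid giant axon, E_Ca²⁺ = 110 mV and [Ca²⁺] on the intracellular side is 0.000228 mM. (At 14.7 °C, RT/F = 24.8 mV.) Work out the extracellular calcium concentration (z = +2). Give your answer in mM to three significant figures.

1.62 mM

Nernst: E = (24.8/2) · ln([out]/[in]), so ln([out]/[in]) = 110.0 × 2 / 24.8 = 8.8710.
[out]/[in] = e^(8.8710) = 7122.
[out] = 7122 × 0.000228 = 1.624 mM.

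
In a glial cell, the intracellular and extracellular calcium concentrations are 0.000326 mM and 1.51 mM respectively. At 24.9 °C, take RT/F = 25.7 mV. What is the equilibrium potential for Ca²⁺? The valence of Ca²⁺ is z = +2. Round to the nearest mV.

E = (25.7/z) · ln([Ca²⁺]_out/[Ca²⁺]_in) with z = +2.
= (25.7/2) · ln(1.51/0.000326) = 12.85 · ln(4632)
= 12.85 · (8.4407) = 108.46 mV

108 mV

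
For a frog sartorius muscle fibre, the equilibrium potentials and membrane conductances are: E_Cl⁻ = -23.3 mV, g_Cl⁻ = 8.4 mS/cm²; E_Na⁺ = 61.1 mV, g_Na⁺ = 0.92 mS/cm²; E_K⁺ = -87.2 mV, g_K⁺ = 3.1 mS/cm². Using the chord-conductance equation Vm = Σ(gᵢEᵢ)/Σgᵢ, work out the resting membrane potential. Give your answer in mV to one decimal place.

Σ gᵢEᵢ = 8.4·(-23.3) + 0.92·(61.1) + 3.1·(-87.2) = -409.83
Σ gᵢ = 8.4 + 0.92 + 3.1 = 12.42
Vm = -409.83 / 12.42 = -33.00 mV

-33.0 mV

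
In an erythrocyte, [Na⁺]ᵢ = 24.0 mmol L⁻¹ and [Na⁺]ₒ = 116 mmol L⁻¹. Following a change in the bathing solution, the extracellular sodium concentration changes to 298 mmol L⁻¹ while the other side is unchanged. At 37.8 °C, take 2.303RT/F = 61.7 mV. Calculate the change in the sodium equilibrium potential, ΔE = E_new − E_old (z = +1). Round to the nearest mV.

25 mV

E_old = (61.7/1)·log₁₀(116/24.0) = 42.22 mV
E_new = (61.7/1)·log₁₀(298/24.0) = 67.50 mV
ΔE = 67.50 − (42.22) = 25.28 mV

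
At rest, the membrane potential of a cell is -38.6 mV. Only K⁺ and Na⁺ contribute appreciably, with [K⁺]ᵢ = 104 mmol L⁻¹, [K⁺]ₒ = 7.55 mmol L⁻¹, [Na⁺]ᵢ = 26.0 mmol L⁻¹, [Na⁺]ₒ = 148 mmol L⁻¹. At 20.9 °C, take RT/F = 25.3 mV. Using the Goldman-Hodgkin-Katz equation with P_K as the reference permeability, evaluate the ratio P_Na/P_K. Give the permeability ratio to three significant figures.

Let α = P_Na/P_K. GHK: Vm = 25.3·ln[(Kₒ + α·Naₒ)/(Kᵢ + α·Naᵢ)].
e^(Vm/25.3) = e^(-38.6/25.3) = 0.21747
So 0.21747·(Kᵢ + α·Naᵢ) = Kₒ + α·Naₒ → α = (0.21747·104.0 − 7.55) / (148.0 − 0.21747·26.0)
α = (22.62 − 7.55) / (148.0 − 5.654) = 15.07/142.3 = 0.1058

0.106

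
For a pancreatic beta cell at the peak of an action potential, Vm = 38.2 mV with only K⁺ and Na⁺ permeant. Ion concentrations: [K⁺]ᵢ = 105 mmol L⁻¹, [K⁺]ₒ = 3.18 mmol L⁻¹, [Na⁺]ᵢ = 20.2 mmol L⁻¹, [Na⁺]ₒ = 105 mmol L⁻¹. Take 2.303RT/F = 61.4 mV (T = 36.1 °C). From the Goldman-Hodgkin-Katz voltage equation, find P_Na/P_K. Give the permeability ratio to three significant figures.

21.4

Let α = P_Na/P_K. GHK: Vm = 61.4·log₁₀[(Kₒ + α·Naₒ)/(Kᵢ + α·Naᵢ)].
10^(Vm/61.4) = 10^(38.2/61.4) = 4.1894
So 4.1894·(Kᵢ + α·Naᵢ) = Kₒ + α·Naₒ → α = (4.1894·105.0 − 3.18) / (105.0 − 4.1894·20.2)
α = (439.9 − 3.18) / (105.0 − 84.63) = 436.7/20.37 = 21.43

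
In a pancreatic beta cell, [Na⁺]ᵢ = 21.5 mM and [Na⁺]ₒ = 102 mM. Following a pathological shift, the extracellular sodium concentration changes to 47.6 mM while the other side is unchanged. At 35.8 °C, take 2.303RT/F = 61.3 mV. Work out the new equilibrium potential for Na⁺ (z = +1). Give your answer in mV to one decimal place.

After the shift: [Na⁺]_out = 47.6, [Na⁺]_in = 21.5 mM.
E_new = (61.3/1)·log₁₀(47.6/21.5) = 61.30 · (0.3452) = 21.16 mV

21.2 mV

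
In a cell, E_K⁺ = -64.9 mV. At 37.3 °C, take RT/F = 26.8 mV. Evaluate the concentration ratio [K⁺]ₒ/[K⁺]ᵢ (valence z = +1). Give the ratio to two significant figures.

ln([out]/[in]) = E·z/(26.8) = -64.9 × 1 / 26.8 = -2.4216
[out]/[in] = e^(-2.4216) = 0.08878

0.089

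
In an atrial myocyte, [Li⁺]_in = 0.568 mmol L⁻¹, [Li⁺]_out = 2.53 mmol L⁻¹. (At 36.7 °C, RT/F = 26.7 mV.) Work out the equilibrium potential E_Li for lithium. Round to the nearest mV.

E = (26.7/z) · ln([Li⁺]_out/[Li⁺]_in) with z = +1.
= (26.7/1) · ln(2.53/0.568) = 26.70 · ln(4.454)
= 26.70 · (1.4939) = 39.89 mV

40 mV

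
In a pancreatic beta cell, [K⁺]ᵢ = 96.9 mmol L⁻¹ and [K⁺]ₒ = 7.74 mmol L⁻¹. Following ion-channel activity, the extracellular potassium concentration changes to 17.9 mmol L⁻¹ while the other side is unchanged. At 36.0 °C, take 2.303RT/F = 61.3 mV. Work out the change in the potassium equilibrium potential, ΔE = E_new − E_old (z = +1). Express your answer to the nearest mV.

22 mV

E_old = (61.3/1)·log₁₀(7.74/96.9) = -67.28 mV
E_new = (61.3/1)·log₁₀(17.9/96.9) = -44.96 mV
ΔE = -44.96 − (-67.28) = 22.32 mV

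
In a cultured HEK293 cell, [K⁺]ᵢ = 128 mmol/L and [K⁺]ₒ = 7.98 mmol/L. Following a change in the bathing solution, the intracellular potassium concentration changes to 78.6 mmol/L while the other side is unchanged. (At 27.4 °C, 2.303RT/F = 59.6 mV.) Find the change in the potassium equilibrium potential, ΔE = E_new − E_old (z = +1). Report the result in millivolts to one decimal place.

E_old = (59.6/1)·log₁₀(7.98/128) = -71.83 mV
E_new = (59.6/1)·log₁₀(7.98/78.6) = -59.21 mV
ΔE = -59.21 − (-71.83) = 12.62 mV

12.6 mV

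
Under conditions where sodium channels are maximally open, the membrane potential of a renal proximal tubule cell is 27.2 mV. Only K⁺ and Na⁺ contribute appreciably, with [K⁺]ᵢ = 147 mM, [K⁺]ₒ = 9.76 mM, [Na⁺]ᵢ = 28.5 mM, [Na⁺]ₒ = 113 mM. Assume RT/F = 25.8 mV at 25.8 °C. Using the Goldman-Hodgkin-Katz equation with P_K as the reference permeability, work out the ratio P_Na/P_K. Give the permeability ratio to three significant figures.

Let α = P_Na/P_K. GHK: Vm = 25.8·ln[(Kₒ + α·Naₒ)/(Kᵢ + α·Naᵢ)].
e^(Vm/25.8) = e^(27.2/25.8) = 2.8699
So 2.8699·(Kᵢ + α·Naᵢ) = Kₒ + α·Naₒ → α = (2.8699·147.0 − 9.76) / (113.0 − 2.8699·28.5)
α = (421.9 − 9.76) / (113.0 − 81.79) = 412.1/31.21 = 13.2

13.2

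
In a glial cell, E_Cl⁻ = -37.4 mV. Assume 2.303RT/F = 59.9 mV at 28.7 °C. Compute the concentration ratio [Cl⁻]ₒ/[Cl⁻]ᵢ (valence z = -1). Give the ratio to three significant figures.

4.21

log₁₀([out]/[in]) = E·z/(59.9) = -37.4 × -1 / 59.9 = 0.6244
[out]/[in] = 10^(0.6244) = 4.211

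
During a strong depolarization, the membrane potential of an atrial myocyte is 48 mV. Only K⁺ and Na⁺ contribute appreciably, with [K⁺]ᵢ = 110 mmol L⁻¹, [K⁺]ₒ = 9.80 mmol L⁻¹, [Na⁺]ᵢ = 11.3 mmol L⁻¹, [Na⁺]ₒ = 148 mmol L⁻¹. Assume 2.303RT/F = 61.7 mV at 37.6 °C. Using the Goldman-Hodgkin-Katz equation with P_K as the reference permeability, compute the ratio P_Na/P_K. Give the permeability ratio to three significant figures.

8.10

Let α = P_Na/P_K. GHK: Vm = 61.7·log₁₀[(Kₒ + α·Naₒ)/(Kᵢ + α·Naᵢ)].
10^(Vm/61.7) = 10^(48.0/61.7) = 5.9973
So 5.9973·(Kᵢ + α·Naᵢ) = Kₒ + α·Naₒ → α = (5.9973·110.0 − 9.8) / (148.0 − 5.9973·11.3)
α = (659.7 − 9.8) / (148.0 − 67.77) = 649.9/80.23 = 8.101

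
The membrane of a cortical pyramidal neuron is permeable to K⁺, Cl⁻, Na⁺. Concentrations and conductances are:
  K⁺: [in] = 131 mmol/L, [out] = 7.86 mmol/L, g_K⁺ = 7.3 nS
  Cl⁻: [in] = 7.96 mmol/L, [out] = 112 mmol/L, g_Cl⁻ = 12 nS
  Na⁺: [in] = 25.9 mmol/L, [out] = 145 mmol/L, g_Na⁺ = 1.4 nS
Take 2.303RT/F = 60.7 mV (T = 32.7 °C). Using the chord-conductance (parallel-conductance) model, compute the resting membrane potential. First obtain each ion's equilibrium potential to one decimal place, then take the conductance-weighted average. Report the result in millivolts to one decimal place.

-63.5 mV

E_K⁺ = (60.7/1)·log₁₀(7.86/131) = -74.2 mV
E_Cl⁻ = (60.7/-1)·log₁₀(112/7.96) = -69.7 mV
E_Na⁺ = (60.7/1)·log₁₀(145/25.9) = 45.4 mV
Vm = (Σ gᵢEᵢ)/(Σ gᵢ) = (7.3·-74.2 + 12·-69.7 + 1.4·45.4) / (7.3 + 12 + 1.4)
= -1314.50 / 20.7 = -63.50 mV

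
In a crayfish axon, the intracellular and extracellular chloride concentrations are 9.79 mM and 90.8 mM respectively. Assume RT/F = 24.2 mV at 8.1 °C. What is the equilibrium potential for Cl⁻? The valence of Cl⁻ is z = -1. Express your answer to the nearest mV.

E = (24.2/z) · ln([Cl⁻]_out/[Cl⁻]_in) with z = -1.
For an anion, dividing by z = -1 reverses the sign.
= (24.2/-1) · ln(90.8/9.79) = -24.20 · ln(9.275)
= -24.20 · (2.2273) = -53.90 mV

-54 mV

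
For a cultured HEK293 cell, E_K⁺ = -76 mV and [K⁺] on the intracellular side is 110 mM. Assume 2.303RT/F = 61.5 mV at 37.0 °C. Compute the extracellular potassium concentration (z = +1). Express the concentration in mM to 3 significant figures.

Nernst: E = (61.5/1) · log₁₀([out]/[in]), so log₁₀([out]/[in]) = -76.0 × 1 / 61.5 = -1.2358.
[out]/[in] = 10^(-1.2358) = 0.05811.
[out] = 0.05811 × 110 = 6.392 mM.

6.39 mM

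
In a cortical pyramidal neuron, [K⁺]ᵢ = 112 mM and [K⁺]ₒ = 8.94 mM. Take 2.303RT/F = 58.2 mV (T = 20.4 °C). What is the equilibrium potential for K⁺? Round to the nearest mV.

E = (58.2/z) · log₁₀([K⁺]_out/[K⁺]_in) with z = +1.
= (58.2/1) · log₁₀(8.94/112) = 58.20 · log₁₀(0.07982)
= 58.20 · (-1.0979) = -63.90 mV

-64 mV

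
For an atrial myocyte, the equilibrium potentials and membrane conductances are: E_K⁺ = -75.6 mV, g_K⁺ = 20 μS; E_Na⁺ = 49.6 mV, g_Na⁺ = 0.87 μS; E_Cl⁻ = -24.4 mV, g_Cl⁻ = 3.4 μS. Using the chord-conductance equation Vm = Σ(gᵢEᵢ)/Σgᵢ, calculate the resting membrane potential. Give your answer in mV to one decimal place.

Σ gᵢEᵢ = 20·(-75.6) + 0.87·(49.6) + 3.4·(-24.4) = -1551.81
Σ gᵢ = 20 + 0.87 + 3.4 = 24.27
Vm = -1551.81 / 24.27 = -63.94 mV

-63.9 mV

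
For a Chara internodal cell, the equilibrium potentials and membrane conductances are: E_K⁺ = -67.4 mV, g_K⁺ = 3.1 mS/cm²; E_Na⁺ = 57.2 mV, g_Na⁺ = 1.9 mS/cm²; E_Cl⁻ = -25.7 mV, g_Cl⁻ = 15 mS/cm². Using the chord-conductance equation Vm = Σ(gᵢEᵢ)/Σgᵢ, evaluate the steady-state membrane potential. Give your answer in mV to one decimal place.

Σ gᵢEᵢ = 3.1·(-67.4) + 1.9·(57.2) + 15·(-25.7) = -485.76
Σ gᵢ = 3.1 + 1.9 + 15 = 20
Vm = -485.76 / 20 = -24.29 mV

-24.3 mV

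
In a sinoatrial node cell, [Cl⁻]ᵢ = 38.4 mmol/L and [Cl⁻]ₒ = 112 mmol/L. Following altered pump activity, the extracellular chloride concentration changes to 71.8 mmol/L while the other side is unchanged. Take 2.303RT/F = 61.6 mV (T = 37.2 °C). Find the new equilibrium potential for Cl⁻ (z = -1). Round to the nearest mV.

-17 mV

After the shift: [Cl⁻]_out = 71.8, [Cl⁻]_in = 38.4 mmol/L.
E_new = (61.6/-1)·log₁₀(71.8/38.4) = -61.60 · (0.2718) = -16.74 mV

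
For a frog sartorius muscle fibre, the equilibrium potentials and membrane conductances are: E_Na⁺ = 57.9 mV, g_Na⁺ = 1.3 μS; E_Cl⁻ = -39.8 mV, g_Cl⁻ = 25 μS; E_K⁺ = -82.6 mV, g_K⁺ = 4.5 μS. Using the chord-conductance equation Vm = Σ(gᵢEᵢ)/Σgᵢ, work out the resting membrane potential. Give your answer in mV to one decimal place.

-41.9 mV

Σ gᵢEᵢ = 1.3·(57.9) + 25·(-39.8) + 4.5·(-82.6) = -1291.43
Σ gᵢ = 1.3 + 25 + 4.5 = 30.8
Vm = -1291.43 / 30.8 = -41.93 mV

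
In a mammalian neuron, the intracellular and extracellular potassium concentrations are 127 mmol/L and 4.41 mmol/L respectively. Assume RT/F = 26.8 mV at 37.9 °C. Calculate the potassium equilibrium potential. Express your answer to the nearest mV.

E = (26.8/z) · ln([K⁺]_out/[K⁺]_in) with z = +1.
= (26.8/1) · ln(4.41/127) = 26.80 · ln(0.03472)
= 26.80 · (-3.3603) = -90.06 mV

-90 mV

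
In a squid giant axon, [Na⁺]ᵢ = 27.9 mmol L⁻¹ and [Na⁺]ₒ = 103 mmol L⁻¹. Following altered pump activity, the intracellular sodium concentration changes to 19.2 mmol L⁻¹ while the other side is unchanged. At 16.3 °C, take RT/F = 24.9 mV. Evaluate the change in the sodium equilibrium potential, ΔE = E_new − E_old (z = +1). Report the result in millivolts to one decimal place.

9.3 mV

E_old = (24.9/1)·ln(103/27.9) = 32.52 mV
E_new = (24.9/1)·ln(103/19.2) = 41.83 mV
ΔE = 41.83 − (32.52) = 9.31 mV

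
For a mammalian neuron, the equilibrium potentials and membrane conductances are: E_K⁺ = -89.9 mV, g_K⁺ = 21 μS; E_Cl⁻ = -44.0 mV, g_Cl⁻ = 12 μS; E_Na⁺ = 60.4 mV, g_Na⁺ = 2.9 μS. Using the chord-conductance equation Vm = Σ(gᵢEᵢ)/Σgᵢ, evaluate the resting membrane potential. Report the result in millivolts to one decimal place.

-62.4 mV

Σ gᵢEᵢ = 21·(-89.9) + 12·(-44.0) + 2.9·(60.4) = -2240.74
Σ gᵢ = 21 + 12 + 2.9 = 35.9
Vm = -2240.74 / 35.9 = -62.42 mV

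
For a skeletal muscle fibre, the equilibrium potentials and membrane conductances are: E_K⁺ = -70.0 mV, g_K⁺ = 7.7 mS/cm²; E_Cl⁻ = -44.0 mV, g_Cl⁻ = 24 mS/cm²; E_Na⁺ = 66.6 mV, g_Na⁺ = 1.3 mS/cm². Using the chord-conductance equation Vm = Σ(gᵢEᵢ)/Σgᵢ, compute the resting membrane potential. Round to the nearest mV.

-46 mV

Σ gᵢEᵢ = 7.7·(-70.0) + 24·(-44.0) + 1.3·(66.6) = -1508.42
Σ gᵢ = 7.7 + 24 + 1.3 = 33
Vm = -1508.42 / 33 = -45.71 mV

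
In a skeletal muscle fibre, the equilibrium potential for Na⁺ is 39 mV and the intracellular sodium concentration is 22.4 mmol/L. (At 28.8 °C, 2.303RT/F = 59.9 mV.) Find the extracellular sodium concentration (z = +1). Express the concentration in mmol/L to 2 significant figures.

Nernst: E = (59.9/1) · log₁₀([out]/[in]), so log₁₀([out]/[in]) = 39.0 × 1 / 59.9 = 0.6511.
[out]/[in] = 10^(0.6511) = 4.478.
[out] = 4.478 × 22.4 = 100.3 mmol/L.

100 mmol/L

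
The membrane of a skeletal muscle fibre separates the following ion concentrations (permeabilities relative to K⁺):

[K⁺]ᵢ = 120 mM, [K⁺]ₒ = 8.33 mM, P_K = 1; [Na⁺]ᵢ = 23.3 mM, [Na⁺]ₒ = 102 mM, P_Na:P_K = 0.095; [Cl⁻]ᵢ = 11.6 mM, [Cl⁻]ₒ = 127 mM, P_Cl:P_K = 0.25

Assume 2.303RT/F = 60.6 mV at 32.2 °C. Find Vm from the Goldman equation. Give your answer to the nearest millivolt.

-53 mV

Vm = 60.6 · log₁₀[(Σ P·[cation]ₒ + Σ P·[anion]ᵢ) / (Σ P·[cation]ᵢ + Σ P·[anion]ₒ)]
Numerator = 1×8.33 + 0.095×102 + 0.25×11.6 = 20.92
Denominator = 1×120 + 0.095×23.3 + 0.25×127 = 154
Vm = 60.6 · log₁₀(0.13588) = 60.6 × (-0.8669) = -52.53 mV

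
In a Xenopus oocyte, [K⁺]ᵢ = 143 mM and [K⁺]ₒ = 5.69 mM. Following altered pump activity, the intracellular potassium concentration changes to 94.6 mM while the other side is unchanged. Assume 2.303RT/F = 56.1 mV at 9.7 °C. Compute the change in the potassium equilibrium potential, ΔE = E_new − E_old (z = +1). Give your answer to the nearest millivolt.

10 mV

E_old = (56.1/1)·log₁₀(5.69/143) = -78.55 mV
E_new = (56.1/1)·log₁₀(5.69/94.6) = -68.49 mV
ΔE = -68.49 − (-78.55) = 10.07 mV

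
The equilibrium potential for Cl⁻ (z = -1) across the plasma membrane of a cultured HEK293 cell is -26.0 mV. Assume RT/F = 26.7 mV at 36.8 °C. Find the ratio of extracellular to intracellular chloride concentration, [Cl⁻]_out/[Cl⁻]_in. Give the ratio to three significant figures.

ln([out]/[in]) = E·z/(26.7) = -26.0 × -1 / 26.7 = 0.9738
[out]/[in] = e^(0.9738) = 2.648

2.65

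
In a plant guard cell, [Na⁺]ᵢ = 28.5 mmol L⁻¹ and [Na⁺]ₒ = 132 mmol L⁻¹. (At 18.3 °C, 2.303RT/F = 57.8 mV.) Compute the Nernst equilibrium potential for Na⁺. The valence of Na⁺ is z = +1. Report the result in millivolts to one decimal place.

38.5 mV

E = (57.8/z) · log₁₀([Na⁺]_out/[Na⁺]_in) with z = +1.
= (57.8/1) · log₁₀(132/28.5) = 57.80 · log₁₀(4.632)
= 57.80 · (0.6657) = 38.48 mV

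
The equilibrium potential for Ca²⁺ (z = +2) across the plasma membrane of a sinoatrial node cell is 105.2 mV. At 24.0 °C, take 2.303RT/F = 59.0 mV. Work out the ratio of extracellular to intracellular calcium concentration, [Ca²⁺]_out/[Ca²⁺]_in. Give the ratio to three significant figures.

3680

log₁₀([out]/[in]) = E·z/(59.0) = 105.2 × 2 / 59.0 = 3.5661
[out]/[in] = 10^(3.5661) = 3682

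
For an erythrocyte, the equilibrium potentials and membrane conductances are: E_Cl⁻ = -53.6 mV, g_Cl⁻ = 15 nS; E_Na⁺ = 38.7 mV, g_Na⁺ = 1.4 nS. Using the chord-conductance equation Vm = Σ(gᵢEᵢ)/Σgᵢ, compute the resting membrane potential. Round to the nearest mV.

Σ gᵢEᵢ = 15·(-53.6) + 1.4·(38.7) = -749.82
Σ gᵢ = 15 + 1.4 = 16.4
Vm = -749.82 / 16.4 = -45.72 mV

-46 mV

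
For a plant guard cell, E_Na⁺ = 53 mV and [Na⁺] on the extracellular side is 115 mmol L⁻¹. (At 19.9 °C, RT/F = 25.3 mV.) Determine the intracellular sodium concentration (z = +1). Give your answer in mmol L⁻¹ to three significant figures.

14.2 mmol L⁻¹

Nernst: E = (25.3/1) · ln([out]/[in]), so ln([out]/[in]) = 53.0 × 1 / 25.3 = 2.0949.
[out]/[in] = e^(2.0949) = 8.124.
[in] = 115 / 8.124 = 14.16 mmol L⁻¹.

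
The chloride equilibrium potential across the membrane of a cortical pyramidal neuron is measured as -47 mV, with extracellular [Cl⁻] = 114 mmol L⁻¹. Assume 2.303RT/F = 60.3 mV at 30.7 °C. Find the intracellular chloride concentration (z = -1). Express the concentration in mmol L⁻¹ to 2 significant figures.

19 mmol L⁻¹

Nernst: E = (60.3/-1) · log₁₀([out]/[in]), so log₁₀([out]/[in]) = -47.0 × -1 / 60.3 = 0.7794.
[out]/[in] = 10^(0.7794) = 6.018.
[in] = 114 / 6.018 = 18.94 mmol L⁻¹.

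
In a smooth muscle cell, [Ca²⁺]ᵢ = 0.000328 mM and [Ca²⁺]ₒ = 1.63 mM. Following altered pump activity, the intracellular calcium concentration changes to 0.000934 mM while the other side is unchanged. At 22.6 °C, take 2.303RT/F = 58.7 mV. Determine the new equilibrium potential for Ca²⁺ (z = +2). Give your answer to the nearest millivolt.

95 mV

After the shift: [Ca²⁺]_out = 1.63, [Ca²⁺]_in = 0.000934 mM.
E_new = (58.7/2)·log₁₀(1.63/0.000934) = 29.35 · (3.2418) = 95.15 mV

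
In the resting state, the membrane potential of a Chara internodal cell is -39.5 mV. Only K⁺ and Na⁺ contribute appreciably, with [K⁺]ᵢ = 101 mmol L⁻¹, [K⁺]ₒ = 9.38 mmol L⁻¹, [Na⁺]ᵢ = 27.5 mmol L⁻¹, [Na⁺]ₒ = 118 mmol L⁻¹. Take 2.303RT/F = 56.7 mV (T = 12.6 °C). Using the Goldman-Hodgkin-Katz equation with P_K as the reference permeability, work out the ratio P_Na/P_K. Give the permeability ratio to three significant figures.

Let α = P_Na/P_K. GHK: Vm = 56.7·log₁₀[(Kₒ + α·Naₒ)/(Kᵢ + α·Naᵢ)].
10^(Vm/56.7) = 10^(-39.5/56.7) = 0.20107
So 0.20107·(Kᵢ + α·Naᵢ) = Kₒ + α·Naₒ → α = (0.20107·101.0 − 9.38) / (118.0 − 0.20107·27.5)
α = (20.31 − 9.38) / (118.0 − 5.529) = 10.93/112.5 = 0.09717

0.0972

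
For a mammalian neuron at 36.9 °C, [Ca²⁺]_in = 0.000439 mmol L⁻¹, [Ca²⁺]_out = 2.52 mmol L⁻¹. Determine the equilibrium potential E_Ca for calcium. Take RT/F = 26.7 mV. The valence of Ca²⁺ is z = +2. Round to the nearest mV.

116 mV

E = (26.7/z) · ln([Ca²⁺]_out/[Ca²⁺]_in) with z = +2.
= (26.7/2) · ln(2.52/0.000439) = 13.35 · ln(5740)
= 13.35 · (8.6553) = 115.55 mV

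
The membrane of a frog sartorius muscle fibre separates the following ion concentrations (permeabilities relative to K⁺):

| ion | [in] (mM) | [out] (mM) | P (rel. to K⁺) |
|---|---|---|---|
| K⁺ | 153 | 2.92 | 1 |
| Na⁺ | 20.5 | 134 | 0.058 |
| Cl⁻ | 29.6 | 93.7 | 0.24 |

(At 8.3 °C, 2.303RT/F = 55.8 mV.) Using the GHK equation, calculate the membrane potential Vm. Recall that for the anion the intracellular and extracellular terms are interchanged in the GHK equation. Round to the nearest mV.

-56 mV

Vm = 55.8 · log₁₀[(Σ P·[cation]ₒ + Σ P·[anion]ᵢ) / (Σ P·[cation]ᵢ + Σ P·[anion]ₒ)]
Numerator = 1×2.92 + 0.058×134 + 0.24×29.6 = 17.8
Denominator = 1×153 + 0.058×20.5 + 0.24×93.7 = 176.7
Vm = 55.8 · log₁₀(0.10073) = 55.8 × (-0.9969) = -55.62 mV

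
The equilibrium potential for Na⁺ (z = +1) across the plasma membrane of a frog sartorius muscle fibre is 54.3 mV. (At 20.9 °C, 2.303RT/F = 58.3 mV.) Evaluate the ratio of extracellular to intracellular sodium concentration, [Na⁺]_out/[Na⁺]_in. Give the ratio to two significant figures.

8.5

log₁₀([out]/[in]) = E·z/(58.3) = 54.3 × 1 / 58.3 = 0.9314
[out]/[in] = 10^(0.9314) = 8.539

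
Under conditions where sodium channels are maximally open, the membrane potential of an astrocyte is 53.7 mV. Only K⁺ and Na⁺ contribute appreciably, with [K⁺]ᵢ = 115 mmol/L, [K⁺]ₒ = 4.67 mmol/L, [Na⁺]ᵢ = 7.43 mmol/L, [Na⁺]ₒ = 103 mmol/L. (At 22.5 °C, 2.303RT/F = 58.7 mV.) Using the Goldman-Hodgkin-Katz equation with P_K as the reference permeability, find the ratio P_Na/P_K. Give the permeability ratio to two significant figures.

22

Let α = P_Na/P_K. GHK: Vm = 58.7·log₁₀[(Kₒ + α·Naₒ)/(Kᵢ + α·Naᵢ)].
10^(Vm/58.7) = 10^(53.7/58.7) = 8.219
So 8.219·(Kᵢ + α·Naᵢ) = Kₒ + α·Naₒ → α = (8.219·115.0 − 4.67) / (103.0 − 8.219·7.43)
α = (945.2 − 4.67) / (103.0 − 61.07) = 940.5/41.93 = 22.43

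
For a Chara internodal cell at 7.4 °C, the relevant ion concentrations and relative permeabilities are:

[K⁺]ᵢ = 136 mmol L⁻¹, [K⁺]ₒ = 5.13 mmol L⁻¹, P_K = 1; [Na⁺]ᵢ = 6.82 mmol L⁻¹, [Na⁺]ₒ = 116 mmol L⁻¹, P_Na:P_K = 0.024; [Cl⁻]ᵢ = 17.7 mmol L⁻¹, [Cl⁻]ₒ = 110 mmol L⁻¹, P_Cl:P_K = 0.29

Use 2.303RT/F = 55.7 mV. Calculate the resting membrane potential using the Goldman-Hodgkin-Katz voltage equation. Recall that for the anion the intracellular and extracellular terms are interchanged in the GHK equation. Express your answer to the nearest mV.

Vm = 55.7 · log₁₀[(Σ P·[cation]ₒ + Σ P·[anion]ᵢ) / (Σ P·[cation]ᵢ + Σ P·[anion]ₒ)]
Numerator = 1×5.13 + 0.024×116 + 0.29×17.7 = 13.05
Denominator = 1×136 + 0.024×6.82 + 0.29×110 = 168.1
Vm = 55.7 · log₁₀(0.077631) = 55.7 × (-1.1100) = -61.82 mV

-62 mV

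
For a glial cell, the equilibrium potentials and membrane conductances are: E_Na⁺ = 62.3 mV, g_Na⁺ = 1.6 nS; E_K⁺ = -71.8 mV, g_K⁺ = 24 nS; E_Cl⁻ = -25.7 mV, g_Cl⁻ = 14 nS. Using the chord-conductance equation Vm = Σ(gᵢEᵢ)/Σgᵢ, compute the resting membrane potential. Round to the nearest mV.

-50 mV

Σ gᵢEᵢ = 1.6·(62.3) + 24·(-71.8) + 14·(-25.7) = -1983.32
Σ gᵢ = 1.6 + 24 + 14 = 39.6
Vm = -1983.32 / 39.6 = -50.08 mV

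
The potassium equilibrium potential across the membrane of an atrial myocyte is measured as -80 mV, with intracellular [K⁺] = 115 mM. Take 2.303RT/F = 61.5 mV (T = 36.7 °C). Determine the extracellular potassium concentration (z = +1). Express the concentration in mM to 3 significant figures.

5.75 mM

Nernst: E = (61.5/1) · log₁₀([out]/[in]), so log₁₀([out]/[in]) = -80.0 × 1 / 61.5 = -1.3008.
[out]/[in] = 10^(-1.3008) = 0.05002.
[out] = 0.05002 × 115 = 5.753 mM.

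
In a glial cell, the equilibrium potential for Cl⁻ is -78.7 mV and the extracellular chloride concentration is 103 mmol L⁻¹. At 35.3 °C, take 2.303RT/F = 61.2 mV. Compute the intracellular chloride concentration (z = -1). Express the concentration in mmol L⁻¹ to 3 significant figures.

5.33 mmol L⁻¹

Nernst: E = (61.2/-1) · log₁₀([out]/[in]), so log₁₀([out]/[in]) = -78.7 × -1 / 61.2 = 1.2859.
[out]/[in] = 10^(1.2859) = 19.32.
[in] = 103 / 19.32 = 5.332 mmol L⁻¹.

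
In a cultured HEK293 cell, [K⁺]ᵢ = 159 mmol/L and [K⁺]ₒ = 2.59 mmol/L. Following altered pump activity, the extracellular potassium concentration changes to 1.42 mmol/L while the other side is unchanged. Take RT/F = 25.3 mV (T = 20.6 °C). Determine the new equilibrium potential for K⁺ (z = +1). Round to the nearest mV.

-119 mV

After the shift: [K⁺]_out = 1.42, [K⁺]_in = 159 mmol/L.
E_new = (25.3/1)·ln(1.42/159) = 25.30 · (-4.7182) = -119.37 mV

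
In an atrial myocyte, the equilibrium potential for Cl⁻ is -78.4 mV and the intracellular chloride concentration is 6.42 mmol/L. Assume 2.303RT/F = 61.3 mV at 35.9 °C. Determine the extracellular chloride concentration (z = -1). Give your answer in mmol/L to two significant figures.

Nernst: E = (61.3/-1) · log₁₀([out]/[in]), so log₁₀([out]/[in]) = -78.4 × -1 / 61.3 = 1.2790.
[out]/[in] = 10^(1.2790) = 19.01.
[out] = 19.01 × 6.42 = 122 mmol/L.

120 mmol/L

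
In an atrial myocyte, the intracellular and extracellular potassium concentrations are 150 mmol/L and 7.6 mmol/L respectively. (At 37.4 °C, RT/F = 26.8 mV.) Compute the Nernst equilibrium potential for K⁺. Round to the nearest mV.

-80 mV

E = (26.8/z) · ln([K⁺]_out/[K⁺]_in) with z = +1.
= (26.8/1) · ln(7.6/150) = 26.80 · ln(0.05067)
= 26.80 · (-2.9825) = -79.93 mV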